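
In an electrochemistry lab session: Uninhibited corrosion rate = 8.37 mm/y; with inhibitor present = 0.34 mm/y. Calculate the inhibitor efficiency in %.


Apply the inhibitor-efficiency definition: IE = (CR_blank − CR_inh)/CR_blank × 100
IE = (8.37 − 0.34) / 8.37 × 100
IE = 8.03 / 8.37 × 100 = 95.9 %

95.9 %


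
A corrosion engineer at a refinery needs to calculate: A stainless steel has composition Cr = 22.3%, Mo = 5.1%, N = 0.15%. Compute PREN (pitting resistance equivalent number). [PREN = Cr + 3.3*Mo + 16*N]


Apply the PREN formula: PREN = Cr + 3.3*Mo + 16*N
PREN = 22.3 + 3.3*5.1 + 16*0.15
PREN = 22.3 + 16.83 + 2.4 = 41.53

41.53


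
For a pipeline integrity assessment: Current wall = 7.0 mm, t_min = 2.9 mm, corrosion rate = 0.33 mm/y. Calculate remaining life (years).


Apply the remaining-life relation: RL = (t_current − t_min) / CR
RL = (7.0 − 2.9) / 0.33 = 4.1 / 0.33 = 12.4 years

12.4 years


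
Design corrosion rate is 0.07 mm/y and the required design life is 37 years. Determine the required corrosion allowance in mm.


Corrosion allowance = CR × design life
CA = 0.07 * 37 = 2.59 mm

2.59 mm


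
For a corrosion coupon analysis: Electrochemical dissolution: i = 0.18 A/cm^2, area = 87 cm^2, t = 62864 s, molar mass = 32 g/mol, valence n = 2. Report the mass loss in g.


Apply Faraday's law: m = i*A*t*M / (n*F)
Total charge passed Q = i*A*t = 0.18*87*62864 = 984450.24 C
m = Q*M/(n*F) = 984450.24*32/(2*96485) = 163.2503 g

163.2503 g


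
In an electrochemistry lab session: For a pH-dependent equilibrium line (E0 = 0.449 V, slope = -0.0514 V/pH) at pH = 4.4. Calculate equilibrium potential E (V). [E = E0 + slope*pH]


Apply the Pourbaix line equation: E = E0 + slope*pH
E = 0.449 + (-0.0514)*4.4 = 0.449 + (-0.22616) = 0.22284 V
Rounded to 3 decimal places: E = 0.223 V

0.223 V


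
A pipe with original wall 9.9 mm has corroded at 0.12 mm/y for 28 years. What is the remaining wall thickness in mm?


Remaining wall = original − CR × time
t = 9.9 − 0.12*28 = 9.9 − 3.36 = 6.54 mm

6.54 mm


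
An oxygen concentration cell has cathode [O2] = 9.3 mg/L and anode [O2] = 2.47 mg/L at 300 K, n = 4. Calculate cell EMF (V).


Apply the Nernst concentration-cell relation: E = (RT/nF)*ln(C_cathode/C_anode)
RT/nF = 8.314*300/(4*96485) = 0.00646266 V
ln(9.3/2.47) = 1.3258
E = 0.00646266 * 1.3258 = 0.00857 V

0.00857 V


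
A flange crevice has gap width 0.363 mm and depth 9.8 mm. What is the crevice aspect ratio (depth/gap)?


Aspect ratio = depth / gap
Ratio = 9.8 / 0.363 = 27.0

27.0


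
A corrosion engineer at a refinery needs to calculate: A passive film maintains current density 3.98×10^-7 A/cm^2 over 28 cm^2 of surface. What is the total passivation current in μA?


I = i_pass * A, then convert A → μA (×10^6)
I = 3.98×10^-7 * 28 * 10^6 = 11.14 μA

11.14 μA


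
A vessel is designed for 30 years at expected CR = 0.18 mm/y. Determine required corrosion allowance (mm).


Corrosion allowance = CR × design life
CA = 0.18 * 30 = 5.4 mm

5.4 mm


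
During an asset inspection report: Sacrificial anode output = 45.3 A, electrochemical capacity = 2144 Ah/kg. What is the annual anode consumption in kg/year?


Annual consumption = current * hours per year / capacity
Rate = 45.3 * 8760 / 2144 = 185.1 kg/year

185.1 kg/year


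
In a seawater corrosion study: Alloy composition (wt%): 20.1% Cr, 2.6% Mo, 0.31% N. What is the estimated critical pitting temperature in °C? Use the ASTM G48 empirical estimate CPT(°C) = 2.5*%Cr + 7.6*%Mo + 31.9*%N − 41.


Apply the ASTM G48 empirical CPT estimate: CPT(°C) = 2.5*%Cr + 7.6*%Mo + 31.9*%N − 41
2.5*20.1 = 50.25; 7.6*2.6 = 19.76; 31.9*0.31 = 9.889
CPT = 50.25 + 19.76 + 9.889 − 41 = 38.899 °C
Rounded to 0.1 °C: CPT ≈ 38.9 °C

38.9 °C


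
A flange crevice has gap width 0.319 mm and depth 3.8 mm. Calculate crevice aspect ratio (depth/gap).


Aspect ratio = depth / gap
Ratio = 3.8 / 0.319 = 11.9

11.9


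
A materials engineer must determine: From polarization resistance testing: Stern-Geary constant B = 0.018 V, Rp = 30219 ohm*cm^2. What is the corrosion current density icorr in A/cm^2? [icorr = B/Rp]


Apply the Stern-Geary relation: icorr = B / Rp
icorr = 0.018 / 30219 = 5.957×10^-7 A/cm^2

5.957×10^-7 A/cm^2


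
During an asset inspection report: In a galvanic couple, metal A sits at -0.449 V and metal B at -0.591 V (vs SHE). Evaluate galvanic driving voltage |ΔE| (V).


Driving voltage is the absolute potential difference.
|ΔE| = |-0.449 − (-0.591)| = 0.142 V

0.142 V


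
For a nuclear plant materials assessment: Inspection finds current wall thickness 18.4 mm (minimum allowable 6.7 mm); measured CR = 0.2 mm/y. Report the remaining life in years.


Apply the remaining-life relation: RL = (t_current − t_min) / CR
RL = (18.4 − 6.7) / 0.2 = 11.7 / 0.2 = 58.5 years

58.5 years


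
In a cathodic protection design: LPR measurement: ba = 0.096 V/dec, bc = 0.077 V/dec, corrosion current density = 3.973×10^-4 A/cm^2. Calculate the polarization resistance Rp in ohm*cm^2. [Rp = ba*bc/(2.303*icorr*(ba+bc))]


Apply the Stern-Geary equation: Rp = ba*bc / (2.303*icorr*(ba+bc))
ba*bc = 0.096*0.077 = 0.007392
ba+bc = 0.173; 2.303*icorr*(ba+bc) = 2.303*3.973×10^-4*0.173 = 1.5829187×10^-4
Rp = 0.007392 / 1.5829187×10^-4 = 46.7 ohm*cm^2

46.7 ohm*cm^2


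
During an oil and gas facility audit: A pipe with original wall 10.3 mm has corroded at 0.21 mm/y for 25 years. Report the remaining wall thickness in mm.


Remaining wall = original − CR × time
t = 10.3 − 0.21*25 = 10.3 − 5.25 = 5.05 mm

5.05 mm


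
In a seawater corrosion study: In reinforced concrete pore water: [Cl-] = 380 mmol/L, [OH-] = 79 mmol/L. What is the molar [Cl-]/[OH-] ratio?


Threshold parameter = [Cl-] / [OH-] (molar basis; both in mmol/L, so units cancel)
Ratio = 380 / 79 = 4.81

4.81


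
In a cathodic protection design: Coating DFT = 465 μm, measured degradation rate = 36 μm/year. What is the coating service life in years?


Service life = thickness / degradation rate
Life = 465 / 36 = 12.9 years

12.9 years


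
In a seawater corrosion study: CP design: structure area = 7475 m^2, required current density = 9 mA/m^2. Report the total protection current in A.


I = area * current density, then convert mA → A (÷1000)
I = 7475 * 9 / 1000 = 67.28 A

67.28 A


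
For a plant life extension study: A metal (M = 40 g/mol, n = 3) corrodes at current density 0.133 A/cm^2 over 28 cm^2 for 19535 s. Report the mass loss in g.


Apply Faraday's law: m = i*A*t*M / (n*F)
Total charge passed Q = i*A*t = 0.133*28*19535 = 72748.34 C
m = Q*M/(n*F) = 72748.34*40/(3*96485) = 10.05315 g

10.05315 g


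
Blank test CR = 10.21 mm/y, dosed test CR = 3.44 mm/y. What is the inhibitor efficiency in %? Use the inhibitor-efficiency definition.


Apply the inhibitor-efficiency definition: IE = (CR_blank − CR_inh)/CR_blank × 100
IE = (10.21 − 3.44) / 10.21 × 100
IE = 6.77 / 10.21 × 100 = 66.3 %

66.3 %


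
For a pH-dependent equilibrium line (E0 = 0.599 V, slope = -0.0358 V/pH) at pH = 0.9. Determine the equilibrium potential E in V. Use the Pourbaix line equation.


Apply the Pourbaix line equation: E = E0 + slope*pH
E = 0.599 + (-0.0358)*0.9 = 0.599 + (-0.03222) = 0.56678 V
Rounded to 4 decimal places: E = 0.5668 V

0.5668 V


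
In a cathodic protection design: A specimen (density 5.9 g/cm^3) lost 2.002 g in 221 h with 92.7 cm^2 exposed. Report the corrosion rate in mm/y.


Apply the mm/y weight-loss relation: CR = 87600 * W / (D * A * T)
Numerator: 87600 * 2.002 = 175375.2
Denominator: 5.9 * 92.7 * 221 = 120871.53
CR = 175375.2 / 120871.53 = 1.4509 mm/y

1.4509 mm/y


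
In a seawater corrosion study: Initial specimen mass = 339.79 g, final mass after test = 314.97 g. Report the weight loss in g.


Weight loss = initial − final
WL = 339.79 − 314.97 = 24.82 g

24.82 g


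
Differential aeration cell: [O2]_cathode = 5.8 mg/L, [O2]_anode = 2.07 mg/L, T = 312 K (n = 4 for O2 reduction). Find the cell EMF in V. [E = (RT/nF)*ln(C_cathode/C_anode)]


Apply the Nernst concentration-cell relation: E = (RT/nF)*ln(C_cathode/C_anode)
RT/nF = 8.314*312/(4*96485) = 0.00672117 V
ln(5.8/2.07) = 1.03031
E = 0.00672117 * 1.03031 = 0.00692 V

0.00692 V


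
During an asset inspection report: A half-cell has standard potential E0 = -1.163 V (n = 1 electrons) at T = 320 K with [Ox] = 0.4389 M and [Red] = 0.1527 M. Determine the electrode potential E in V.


Apply the Nernst equation: E = E0 + (RT/nF)*ln([Ox]/[Red])
Step 1: RT/nF = 8.314*320/(1*96485) = 0.02757403 V
Step 2: [Ox]/[Red] = 0.4389/0.1527 = 2.874263
Step 3: ln(2.874263) = 1.055796
Step 4: correction = 0.02757403 * 1.055796 = 0.0291 V
E = -1.163 + 0.0291 = -1.1339 V

-1.1339 V


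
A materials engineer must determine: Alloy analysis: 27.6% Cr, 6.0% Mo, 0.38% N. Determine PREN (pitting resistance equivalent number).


Apply the PREN formula: PREN = Cr + 3.3*Mo + 16*N
PREN = 27.6 + 3.3*6.0 + 16*0.38
PREN = 27.6 + 19.8 + 6.08 = 53.48

53.48


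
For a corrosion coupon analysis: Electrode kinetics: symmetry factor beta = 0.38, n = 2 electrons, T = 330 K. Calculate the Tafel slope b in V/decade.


Apply the Tafel slope relation: b = 2.303*R*T/(beta*n*F)
Numerator: 2.303 * 8.314 * 330 = 6318.56
Denominator: 0.38 * 2 * 96485 = 73328.6
b = 6318.56 / 73328.6 = 0.086 V/decade

0.086 V/decade


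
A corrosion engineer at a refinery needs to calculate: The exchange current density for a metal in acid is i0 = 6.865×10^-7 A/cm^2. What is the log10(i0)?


i0 = 6.865×10^-7 A/cm^2
log10(i0) = -6.163

-6.163


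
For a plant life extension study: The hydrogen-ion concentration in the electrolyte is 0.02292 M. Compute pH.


pH = −log10[H+]
pH = −log10(0.02292) = 1.64

1.64


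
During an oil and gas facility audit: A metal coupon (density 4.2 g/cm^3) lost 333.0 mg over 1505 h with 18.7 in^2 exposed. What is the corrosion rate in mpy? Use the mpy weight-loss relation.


Apply the mpy weight-loss relation: CR = 534 * W / (D * A * T)
Numerator: 534 * 333.0 = 177822.0
Denominator: 4.2 * 18.7 * 1505 = 118202.7
CR = 177822.0 / 118202.7 = 1.504 mpy

1.504 mpy


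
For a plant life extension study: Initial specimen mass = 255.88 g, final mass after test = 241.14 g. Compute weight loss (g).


Weight loss = initial − final
WL = 255.88 − 241.14 = 14.74 g

14.74 g


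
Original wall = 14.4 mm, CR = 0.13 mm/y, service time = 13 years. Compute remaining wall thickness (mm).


Remaining wall = original − CR × time
t = 14.4 − 0.13*13 = 14.4 − 1.69 = 12.71 mm

12.71 mm


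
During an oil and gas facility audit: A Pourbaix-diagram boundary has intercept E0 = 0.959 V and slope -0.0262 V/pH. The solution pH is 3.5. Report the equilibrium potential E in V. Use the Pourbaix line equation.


Apply the Pourbaix line equation: E = E0 + slope*pH
E = 0.959 + (-0.0262)*3.5 = 0.959 + (-0.0917) = 0.8673 V
Rounded to 4 decimal places: E = 0.8673 V

0.8673 V


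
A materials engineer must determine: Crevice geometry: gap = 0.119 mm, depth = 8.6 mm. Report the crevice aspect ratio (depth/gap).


Aspect ratio = depth / gap
Ratio = 8.6 / 0.119 = 72.3

72.3


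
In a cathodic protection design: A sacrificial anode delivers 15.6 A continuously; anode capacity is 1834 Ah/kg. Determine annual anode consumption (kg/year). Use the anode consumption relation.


Annual consumption = current * hours per year / capacity
Rate = 15.6 * 8760 / 1834 = 74.5 kg/year

74.5 kg/year


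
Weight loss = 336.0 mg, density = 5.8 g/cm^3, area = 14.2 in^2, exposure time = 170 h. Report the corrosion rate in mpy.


Apply the mpy weight-loss relation: CR = 534 * W / (D * A * T)
Numerator: 534 * 336.0 = 179424.0
Denominator: 5.8 * 14.2 * 170 = 14001.2
CR = 179424.0 / 14001.2 = 12.8149 mpy

12.8149 mpy


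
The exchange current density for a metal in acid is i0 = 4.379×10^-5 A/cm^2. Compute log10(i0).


i0 = 4.379×10^-5 A/cm^2
log10(i0) = -4.359

-4.359


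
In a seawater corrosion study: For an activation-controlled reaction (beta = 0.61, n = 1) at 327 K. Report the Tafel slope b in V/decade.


Apply the Tafel slope relation: b = 2.303*R*T/(beta*n*F)
Numerator: 2.303 * 8.314 * 327 = 6261.12
Denominator: 0.61 * 1 * 96485 = 58855.85
b = 6261.12 / 58855.85 = 0.106 V/decade

0.106 V/decade


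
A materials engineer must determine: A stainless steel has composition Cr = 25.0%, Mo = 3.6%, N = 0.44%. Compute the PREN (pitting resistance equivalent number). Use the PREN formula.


Apply the PREN formula: PREN = Cr + 3.3*Mo + 16*N
PREN = 25.0 + 3.3*3.6 + 16*0.44
PREN = 25.0 + 11.88 + 7.04 = 43.92

43.92


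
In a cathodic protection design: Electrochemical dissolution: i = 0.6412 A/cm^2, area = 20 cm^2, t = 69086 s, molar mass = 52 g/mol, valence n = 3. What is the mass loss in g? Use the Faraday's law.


Apply Faraday's law: m = i*A*t*M / (n*F)
Total charge passed Q = i*A*t = 0.6412*20*69086 = 885958.864 C
m = Q*M/(n*F) = 885958.864*52/(3*96485) = 159.161 g

159.161 g


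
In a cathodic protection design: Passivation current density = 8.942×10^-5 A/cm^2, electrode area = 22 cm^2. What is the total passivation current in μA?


I = i_pass * A, then convert A → μA (×10^6)
I = 8.942×10^-5 * 22 * 10^6 = 1967.24 μA

1967.24 μA


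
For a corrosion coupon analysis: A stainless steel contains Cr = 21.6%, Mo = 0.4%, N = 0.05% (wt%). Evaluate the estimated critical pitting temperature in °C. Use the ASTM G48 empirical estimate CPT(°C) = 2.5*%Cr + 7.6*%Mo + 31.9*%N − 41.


Apply the ASTM G48 empirical CPT estimate: CPT(°C) = 2.5*%Cr + 7.6*%Mo + 31.9*%N − 41
2.5*21.6 = 54; 7.6*0.4 = 3.04; 31.9*0.05 = 1.595
CPT = 54 + 3.04 + 1.595 − 41 = 17.635 °C
Rounded to 0.1 °C: CPT ≈ 17.6 °C

17.6 °C


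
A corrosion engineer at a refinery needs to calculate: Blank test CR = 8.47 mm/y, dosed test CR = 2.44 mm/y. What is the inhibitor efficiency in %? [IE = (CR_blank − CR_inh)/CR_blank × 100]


Apply the inhibitor-efficiency definition: IE = (CR_blank − CR_inh)/CR_blank × 100
IE = (8.47 − 2.44) / 8.47 × 100
IE = 6.03 / 8.47 × 100 = 71.2 %

71.2 %


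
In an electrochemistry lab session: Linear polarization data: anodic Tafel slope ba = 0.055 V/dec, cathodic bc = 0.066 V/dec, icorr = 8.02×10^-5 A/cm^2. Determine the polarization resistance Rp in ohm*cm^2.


Apply the Stern-Geary equation: Rp = ba*bc / (2.303*icorr*(ba+bc))
ba*bc = 0.055*0.066 = 0.00363
ba+bc = 0.121; 2.303*icorr*(ba+bc) = 2.303*8.02×10^-5*0.121 = 2.2348773×10^-5
Rp = 0.00363 / 2.2348773×10^-5 = 162.43 ohm*cm^2

162.43 ohm*cm^2


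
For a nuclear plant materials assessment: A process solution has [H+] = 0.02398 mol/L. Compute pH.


pH = −log10[H+]
pH = −log10(0.02398) = 1.62

1.62


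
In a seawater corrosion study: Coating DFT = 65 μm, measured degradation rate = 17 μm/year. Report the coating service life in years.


Service life = thickness / degradation rate
Life = 65 / 17 = 3.8 years

3.8 years


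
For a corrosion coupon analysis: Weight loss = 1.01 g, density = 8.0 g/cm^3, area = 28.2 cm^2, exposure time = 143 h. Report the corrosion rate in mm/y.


Apply the mm/y weight-loss relation: CR = 87600 * W / (D * A * T)
Numerator: 87600 * 1.01 = 88476.0
Denominator: 8.0 * 28.2 * 143 = 32260.8
CR = 88476.0 / 32260.8 = 2.7425 mm/y

2.7425 mm/y


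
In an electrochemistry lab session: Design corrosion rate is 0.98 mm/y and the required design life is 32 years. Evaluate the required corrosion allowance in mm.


Corrosion allowance = CR × design life
CA = 0.98 * 32 = 31.36 mm

31.36 mm


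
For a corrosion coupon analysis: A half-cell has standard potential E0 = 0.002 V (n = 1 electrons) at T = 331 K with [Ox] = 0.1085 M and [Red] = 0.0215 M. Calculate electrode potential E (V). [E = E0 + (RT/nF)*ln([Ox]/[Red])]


Apply the Nernst equation: E = E0 + (RT/nF)*ln([Ox]/[Red])
Step 1: RT/nF = 8.314*331/(1*96485) = 0.02852188 V
Step 2: [Ox]/[Red] = 0.1085/0.0215 = 5.046512
Step 3: ln(5.046512) = 1.618697
Step 4: correction = 0.02852188 * 1.618697 = 0.046 V
E = 0.002 + 0.046 = 0.048 V

0.048 V


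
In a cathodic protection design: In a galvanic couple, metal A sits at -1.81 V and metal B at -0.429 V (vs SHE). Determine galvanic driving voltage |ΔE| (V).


Driving voltage is the absolute potential difference.
|ΔE| = |-1.81 − (-0.429)| = 1.381 V

1.381 V


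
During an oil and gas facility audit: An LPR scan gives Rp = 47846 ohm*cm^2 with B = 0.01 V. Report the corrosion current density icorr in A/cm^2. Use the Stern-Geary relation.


Apply the Stern-Geary relation: icorr = B / Rp
icorr = 0.01 / 47846 = 2.09×10^-7 A/cm^2

2.09×10^-7 A/cm^2


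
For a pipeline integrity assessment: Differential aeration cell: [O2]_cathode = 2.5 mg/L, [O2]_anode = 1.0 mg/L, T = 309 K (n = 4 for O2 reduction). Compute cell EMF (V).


Apply the Nernst concentration-cell relation: E = (RT/nF)*ln(C_cathode/C_anode)
RT/nF = 8.314*309/(4*96485) = 0.00665654 V
ln(2.5/1.0) = 0.91629
E = 0.00665654 * 0.91629 = 0.0061 V

0.0061 V


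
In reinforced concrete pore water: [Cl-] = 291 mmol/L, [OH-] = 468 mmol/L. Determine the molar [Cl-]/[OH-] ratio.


Threshold parameter = [Cl-] / [OH-] (molar basis; both in mmol/L, so units cancel)
Ratio = 291 / 468 = 0.62

0.62


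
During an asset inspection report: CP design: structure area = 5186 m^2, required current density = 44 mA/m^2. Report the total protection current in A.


I = area * current density, then convert mA → A (÷1000)
I = 5186 * 44 / 1000 = 228.18 A

228.18 A


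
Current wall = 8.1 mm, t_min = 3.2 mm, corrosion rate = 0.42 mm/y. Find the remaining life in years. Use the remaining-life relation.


Apply the remaining-life relation: RL = (t_current − t_min) / CR
RL = (8.1 − 3.2) / 0.42 = 4.9 / 0.42 = 11.7 years

11.7 years


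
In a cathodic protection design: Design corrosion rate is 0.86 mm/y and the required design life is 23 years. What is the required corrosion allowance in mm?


Corrosion allowance = CR × design life
CA = 0.86 * 23 = 19.78 mm

19.78 mm


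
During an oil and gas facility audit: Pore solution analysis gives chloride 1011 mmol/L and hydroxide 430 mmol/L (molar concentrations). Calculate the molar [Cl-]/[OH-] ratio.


Threshold parameter = [Cl-] / [OH-] (molar basis; both in mmol/L, so units cancel)
Ratio = 1011 / 430 = 2.35

2.35


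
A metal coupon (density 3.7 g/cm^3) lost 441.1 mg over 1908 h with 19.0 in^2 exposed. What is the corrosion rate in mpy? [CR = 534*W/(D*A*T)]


Apply the mpy weight-loss relation: CR = 534 * W / (D * A * T)
Numerator: 534 * 441.1 = 235547.4
Denominator: 3.7 * 19.0 * 1908 = 134132.4
CR = 235547.4 / 134132.4 = 1.75608 mpy

1.75608 mpy


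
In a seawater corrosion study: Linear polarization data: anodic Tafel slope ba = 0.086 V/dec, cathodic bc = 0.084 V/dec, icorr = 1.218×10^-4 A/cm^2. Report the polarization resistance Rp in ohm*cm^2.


Apply the Stern-Geary equation: Rp = ba*bc / (2.303*icorr*(ba+bc))
ba*bc = 0.086*0.084 = 0.007224
ba+bc = 0.17; 2.303*icorr*(ba+bc) = 2.303*1.218×10^-4*0.17 = 4.7685918×10^-5
Rp = 0.007224 / 4.7685918×10^-5 = 151.5 ohm*cm^2

151.5 ohm*cm^2


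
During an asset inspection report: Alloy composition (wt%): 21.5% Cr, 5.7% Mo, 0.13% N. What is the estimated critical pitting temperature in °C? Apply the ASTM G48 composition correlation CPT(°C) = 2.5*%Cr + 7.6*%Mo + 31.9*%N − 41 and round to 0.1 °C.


Apply the ASTM G48 empirical CPT estimate: CPT(°C) = 2.5*%Cr + 7.6*%Mo + 31.9*%N − 41
2.5*21.5 = 53.75; 7.6*5.7 = 43.32; 31.9*0.13 = 4.147
CPT = 53.75 + 43.32 + 4.147 − 41 = 60.217 °C
Rounded to 0.1 °C: CPT ≈ 60.2 °C

60.2 °C


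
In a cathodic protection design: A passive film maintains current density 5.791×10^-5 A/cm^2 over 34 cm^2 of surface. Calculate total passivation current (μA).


I = i_pass * A, then convert A → μA (×10^6)
I = 5.791×10^-5 * 34 * 10^6 = 1968.94 μA

1968.94 μA


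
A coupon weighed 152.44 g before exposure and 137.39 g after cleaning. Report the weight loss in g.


Weight loss = initial − final
WL = 152.44 − 137.39 = 15.05 g

15.05 g


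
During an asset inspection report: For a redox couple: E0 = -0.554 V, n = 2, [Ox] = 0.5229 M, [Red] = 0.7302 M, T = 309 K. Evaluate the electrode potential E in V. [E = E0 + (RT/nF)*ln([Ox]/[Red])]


Apply the Nernst equation: E = E0 + (RT/nF)*ln([Ox]/[Red])
Step 1: RT/nF = 8.314*309/(2*96485) = 0.01331308 V
Step 2: [Ox]/[Red] = 0.5229/0.7302 = 0.716105
Step 3: ln(0.716105) = -0.333928
Step 4: correction = 0.01331308 * -0.333928 = -0.0044 V
E = -0.554 + -0.0044 = -0.5584 V

-0.5584 V


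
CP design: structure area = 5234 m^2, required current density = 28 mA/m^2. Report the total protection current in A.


I = area * current density, then convert mA → A (÷1000)
I = 5234 * 28 / 1000 = 146.55 A

146.55 A


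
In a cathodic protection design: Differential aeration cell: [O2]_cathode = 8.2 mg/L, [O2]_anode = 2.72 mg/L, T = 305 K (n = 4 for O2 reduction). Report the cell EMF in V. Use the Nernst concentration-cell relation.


Apply the Nernst concentration-cell relation: E = (RT/nF)*ln(C_cathode/C_anode)
RT/nF = 8.314*305/(4*96485) = 0.00657037 V
ln(8.2/2.72) = 1.1035
E = 0.00657037 * 1.1035 = 0.00725 V

0.00725 V


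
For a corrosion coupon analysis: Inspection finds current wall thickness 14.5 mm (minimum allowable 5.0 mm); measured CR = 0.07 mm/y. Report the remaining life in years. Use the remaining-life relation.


Apply the remaining-life relation: RL = (t_current − t_min) / CR
RL = (14.5 − 5.0) / 0.07 = 9.5 / 0.07 = 135.7 years

135.7 years


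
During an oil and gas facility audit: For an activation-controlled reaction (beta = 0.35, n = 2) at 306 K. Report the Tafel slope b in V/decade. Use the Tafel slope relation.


Apply the Tafel slope relation: b = 2.303*R*T/(beta*n*F)
Numerator: 2.303 * 8.314 * 306 = 5859.03
Denominator: 0.35 * 2 * 96485 = 67539.5
b = 5859.03 / 67539.5 = 0.087 V/decade

0.087 V/decade


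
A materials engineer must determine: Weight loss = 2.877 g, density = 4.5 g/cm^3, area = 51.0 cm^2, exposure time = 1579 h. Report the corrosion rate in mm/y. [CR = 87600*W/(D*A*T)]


Apply the mm/y weight-loss relation: CR = 87600 * W / (D * A * T)
Numerator: 87600 * 2.877 = 252025.2
Denominator: 4.5 * 51.0 * 1579 = 362380.5
CR = 252025.2 / 362380.5 = 0.6955 mm/y

0.6955 mm/y


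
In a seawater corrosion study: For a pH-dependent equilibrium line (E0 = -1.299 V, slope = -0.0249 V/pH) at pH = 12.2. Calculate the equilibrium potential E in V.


Apply the Pourbaix line equation: E = E0 + slope*pH
E = -1.299 + (-0.0249)*12.2 = -1.299 + (-0.30378) = -1.60278 V
Rounded to 4 decimal places: E = -1.6028 V

-1.6028 V


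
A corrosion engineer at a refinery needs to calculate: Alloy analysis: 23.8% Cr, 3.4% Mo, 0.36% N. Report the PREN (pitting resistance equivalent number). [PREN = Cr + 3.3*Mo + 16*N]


Apply the PREN formula: PREN = Cr + 3.3*Mo + 16*N
PREN = 23.8 + 3.3*3.4 + 16*0.36
PREN = 23.8 + 11.22 + 5.76 = 40.78

40.78


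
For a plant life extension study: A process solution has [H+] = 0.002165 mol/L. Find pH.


pH = −log10[H+]
pH = −log10(0.002165) = 2.66

2.66


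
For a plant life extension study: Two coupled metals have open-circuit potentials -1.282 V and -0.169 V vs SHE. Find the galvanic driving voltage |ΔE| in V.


Driving voltage is the absolute potential difference.
|ΔE| = |-1.282 − (-0.169)| = 1.113 V

1.113 V


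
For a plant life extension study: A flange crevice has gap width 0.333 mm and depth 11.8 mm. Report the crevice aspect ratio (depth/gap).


Aspect ratio = depth / gap
Ratio = 11.8 / 0.333 = 35.4

35.4


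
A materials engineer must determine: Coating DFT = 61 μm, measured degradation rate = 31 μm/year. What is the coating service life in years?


Service life = thickness / degradation rate
Life = 61 / 31 = 2.0 years

2.0 years


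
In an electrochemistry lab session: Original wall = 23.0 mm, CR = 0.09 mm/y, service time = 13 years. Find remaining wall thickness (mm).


Remaining wall = original − CR × time
t = 23.0 − 0.09*13 = 23.0 − 1.17 = 21.83 mm

21.83 mm


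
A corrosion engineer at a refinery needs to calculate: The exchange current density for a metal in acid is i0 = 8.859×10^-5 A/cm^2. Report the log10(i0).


i0 = 8.859×10^-5 A/cm^2
log10(i0) = -4.053

-4.053


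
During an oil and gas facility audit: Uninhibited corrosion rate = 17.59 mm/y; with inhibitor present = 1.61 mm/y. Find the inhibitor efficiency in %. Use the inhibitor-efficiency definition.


Apply the inhibitor-efficiency definition: IE = (CR_blank − CR_inh)/CR_blank × 100
IE = (17.59 − 1.61) / 17.59 × 100
IE = 15.98 / 17.59 × 100 = 90.8 %

90.8 %


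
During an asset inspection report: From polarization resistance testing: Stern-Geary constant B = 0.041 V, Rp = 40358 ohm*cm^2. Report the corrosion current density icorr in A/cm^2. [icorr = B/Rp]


Apply the Stern-Geary relation: icorr = B / Rp
icorr = 0.041 / 40358 = 1.016×10^-6 A/cm^2

1.016×10^-6 A/cm^2


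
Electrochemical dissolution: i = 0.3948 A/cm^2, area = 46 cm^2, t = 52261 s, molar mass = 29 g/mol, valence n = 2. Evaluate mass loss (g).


Apply Faraday's law: m = i*A*t*M / (n*F)
Total charge passed Q = i*A*t = 0.3948*46*52261 = 949101.5688 C
m = Q*M/(n*F) = 949101.5688*29/(2*96485) = 142.6333 g

142.6333 g


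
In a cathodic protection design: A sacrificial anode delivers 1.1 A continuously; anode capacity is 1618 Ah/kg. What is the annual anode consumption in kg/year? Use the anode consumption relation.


Annual consumption = current * hours per year / capacity
Rate = 1.1 * 8760 / 1618 = 6.0 kg/year

6.0 kg/year


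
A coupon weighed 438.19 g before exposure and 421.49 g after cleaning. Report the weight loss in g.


Weight loss = initial − final
WL = 438.19 − 421.49 = 16.7 g

16.7 g


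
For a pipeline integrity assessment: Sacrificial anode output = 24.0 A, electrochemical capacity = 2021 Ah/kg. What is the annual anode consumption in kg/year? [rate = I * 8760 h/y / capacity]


Annual consumption = current * hours per year / capacity
Rate = 24.0 * 8760 / 2021 = 104.0 kg/year

104.0 kg/year


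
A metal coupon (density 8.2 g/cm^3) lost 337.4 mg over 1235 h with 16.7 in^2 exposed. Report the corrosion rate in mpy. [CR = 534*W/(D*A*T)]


Apply the mpy weight-loss relation: CR = 534 * W / (D * A * T)
Numerator: 534 * 337.4 = 180171.6
Denominator: 8.2 * 16.7 * 1235 = 169120.9
CR = 180171.6 / 169120.9 = 1.06534 mpy

1.06534 mpy


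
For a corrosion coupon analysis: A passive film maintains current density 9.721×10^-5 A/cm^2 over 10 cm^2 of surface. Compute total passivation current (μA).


I = i_pass * A, then convert A → μA (×10^6)
I = 9.721×10^-5 * 10 * 10^6 = 972.1 μA

972.1 μA


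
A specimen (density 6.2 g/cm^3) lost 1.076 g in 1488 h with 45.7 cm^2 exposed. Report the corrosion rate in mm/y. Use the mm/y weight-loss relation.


Apply the mm/y weight-loss relation: CR = 87600 * W / (D * A * T)
Numerator: 87600 * 1.076 = 94257.6
Denominator: 6.2 * 45.7 * 1488 = 421609.92
CR = 94257.6 / 421609.92 = 0.2236 mm/y

0.2236 mm/y


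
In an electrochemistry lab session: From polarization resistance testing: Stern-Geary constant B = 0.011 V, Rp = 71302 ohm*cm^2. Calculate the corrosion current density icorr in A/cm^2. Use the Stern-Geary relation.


Apply the Stern-Geary relation: icorr = B / Rp
icorr = 0.011 / 71302 = 1.543×10^-7 A/cm^2

1.543×10^-7 A/cm^2


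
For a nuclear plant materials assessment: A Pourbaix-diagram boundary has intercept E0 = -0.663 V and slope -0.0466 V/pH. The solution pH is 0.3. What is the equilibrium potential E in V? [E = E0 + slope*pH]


Apply the Pourbaix line equation: E = E0 + slope*pH
E = -0.663 + (-0.0466)*0.3 = -0.663 + (-0.01398) = -0.67698 V
Rounded to 3 decimal places: E = -0.677 V

-0.677 V


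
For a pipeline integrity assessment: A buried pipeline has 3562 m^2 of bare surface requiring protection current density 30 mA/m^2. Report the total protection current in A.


I = area * current density, then convert mA → A (÷1000)
I = 3562 * 30 / 1000 = 106.86 A

106.86 A


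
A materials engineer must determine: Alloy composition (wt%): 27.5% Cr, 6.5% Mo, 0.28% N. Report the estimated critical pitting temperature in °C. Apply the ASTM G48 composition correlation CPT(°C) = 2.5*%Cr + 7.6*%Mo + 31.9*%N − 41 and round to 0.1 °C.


Apply the ASTM G48 empirical CPT estimate: CPT(°C) = 2.5*%Cr + 7.6*%Mo + 31.9*%N − 41
2.5*27.5 = 68.75; 7.6*6.5 = 49.4; 31.9*0.28 = 8.932
CPT = 68.75 + 49.4 + 8.932 − 41 = 86.082 °C
Rounded to 0.1 °C: CPT ≈ 86.1 °C

86.1 °C


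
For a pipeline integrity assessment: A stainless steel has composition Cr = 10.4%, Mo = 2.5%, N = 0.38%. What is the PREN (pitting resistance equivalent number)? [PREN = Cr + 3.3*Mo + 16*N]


Apply the PREN formula: PREN = Cr + 3.3*Mo + 16*N
PREN = 10.4 + 3.3*2.5 + 16*0.38
PREN = 10.4 + 8.25 + 6.08 = 24.73

24.73


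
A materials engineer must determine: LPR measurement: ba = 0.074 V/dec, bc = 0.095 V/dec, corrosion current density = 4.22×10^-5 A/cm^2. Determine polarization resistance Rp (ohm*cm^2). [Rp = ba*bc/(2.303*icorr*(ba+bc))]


Apply the Stern-Geary equation: Rp = ba*bc / (2.303*icorr*(ba+bc))
ba*bc = 0.074*0.095 = 0.00703
ba+bc = 0.169; 2.303*icorr*(ba+bc) = 2.303*4.22×10^-5*0.169 = 1.6424535×10^-5
Rp = 0.00703 / 1.6424535×10^-5 = 428.0 ohm*cm^2

428.0 ohm*cm^2


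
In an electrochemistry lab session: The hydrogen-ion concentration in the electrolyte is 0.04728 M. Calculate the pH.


pH = −log10[H+]
pH = −log10(0.04728) = 1.33

1.33


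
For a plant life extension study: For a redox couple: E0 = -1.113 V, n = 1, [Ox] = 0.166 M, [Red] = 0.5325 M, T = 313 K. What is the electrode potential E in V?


Apply the Nernst equation: E = E0 + (RT/nF)*ln([Ox]/[Red])
Step 1: RT/nF = 8.314*313/(1*96485) = 0.02697085 V
Step 2: [Ox]/[Red] = 0.166/0.5325 = 0.311737
Step 3: ln(0.311737) = -1.165595
Step 4: correction = 0.02697085 * -1.165595 = -0.0314 V
E = -1.113 + -0.0314 = -1.1444 V

-1.1444 V


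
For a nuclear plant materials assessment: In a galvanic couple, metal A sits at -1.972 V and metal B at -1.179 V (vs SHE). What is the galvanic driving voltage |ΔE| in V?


Driving voltage is the absolute potential difference.
|ΔE| = |-1.972 − (-1.179)| = 0.793 V

0.793 V


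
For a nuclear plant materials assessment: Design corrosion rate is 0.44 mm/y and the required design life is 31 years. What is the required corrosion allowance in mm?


Corrosion allowance = CR × design life
CA = 0.44 * 31 = 13.64 mm

13.64 mm


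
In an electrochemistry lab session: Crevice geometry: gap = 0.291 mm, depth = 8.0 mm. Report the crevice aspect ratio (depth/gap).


Aspect ratio = depth / gap
Ratio = 8.0 / 0.291 = 27.5

27.5


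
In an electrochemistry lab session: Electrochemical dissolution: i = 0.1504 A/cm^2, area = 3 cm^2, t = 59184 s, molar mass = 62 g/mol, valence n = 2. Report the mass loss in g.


Apply Faraday's law: m = i*A*t*M / (n*F)
Total charge passed Q = i*A*t = 0.1504*3*59184 = 26703.8208 C
m = Q*M/(n*F) = 26703.8208*62/(2*96485) = 8.58 g

8.58 g


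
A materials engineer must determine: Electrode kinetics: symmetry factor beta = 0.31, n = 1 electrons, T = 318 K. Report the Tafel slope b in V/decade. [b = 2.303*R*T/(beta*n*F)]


Apply the Tafel slope relation: b = 2.303*R*T/(beta*n*F)
Numerator: 2.303 * 8.314 * 318 = 6088.79
Denominator: 0.31 * 1 * 96485 = 29910.35
b = 6088.79 / 29910.35 = 0.204 V/decade

0.204 V/decade


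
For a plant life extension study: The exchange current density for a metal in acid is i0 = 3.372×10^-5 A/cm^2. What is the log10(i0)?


i0 = 3.372×10^-5 A/cm^2
log10(i0) = -4.472

-4.472


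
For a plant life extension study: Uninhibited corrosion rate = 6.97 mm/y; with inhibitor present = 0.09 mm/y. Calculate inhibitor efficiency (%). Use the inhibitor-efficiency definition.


Apply the inhibitor-efficiency definition: IE = (CR_blank − CR_inh)/CR_blank × 100
IE = (6.97 − 0.09) / 6.97 × 100
IE = 6.88 / 6.97 × 100 = 98.7 %

98.7 %


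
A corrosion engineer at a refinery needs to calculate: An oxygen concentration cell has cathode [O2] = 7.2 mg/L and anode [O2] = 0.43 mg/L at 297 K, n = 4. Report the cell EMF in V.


Apply the Nernst concentration-cell relation: E = (RT/nF)*ln(C_cathode/C_anode)
RT/nF = 8.314*297/(4*96485) = 0.00639804 V
ln(7.2/0.43) = 2.81805
E = 0.00639804 * 2.81805 = 0.01803 V

0.01803 V


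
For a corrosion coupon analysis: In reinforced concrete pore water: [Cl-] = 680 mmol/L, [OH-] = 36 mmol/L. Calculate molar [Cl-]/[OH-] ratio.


Threshold parameter = [Cl-] / [OH-] (molar basis; both in mmol/L, so units cancel)
Ratio = 680 / 36 = 18.89

18.89


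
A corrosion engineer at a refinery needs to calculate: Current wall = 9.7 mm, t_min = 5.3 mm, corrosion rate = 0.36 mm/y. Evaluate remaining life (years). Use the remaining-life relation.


Apply the remaining-life relation: RL = (t_current − t_min) / CR
RL = (9.7 − 5.3) / 0.36 = 4.4 / 0.36 = 12.2 years

12.2 years


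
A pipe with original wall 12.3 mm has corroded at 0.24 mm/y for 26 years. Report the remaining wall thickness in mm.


Remaining wall = original − CR × time
t = 12.3 − 0.24*26 = 12.3 − 6.24 = 6.06 mm

6.06 mm


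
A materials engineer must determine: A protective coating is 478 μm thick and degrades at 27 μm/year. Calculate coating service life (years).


Service life = thickness / degradation rate
Life = 478 / 27 = 17.7 years

17.7 years


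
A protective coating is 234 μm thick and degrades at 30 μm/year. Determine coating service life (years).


Service life = thickness / degradation rate
Life = 234 / 30 = 7.8 years

7.8 years


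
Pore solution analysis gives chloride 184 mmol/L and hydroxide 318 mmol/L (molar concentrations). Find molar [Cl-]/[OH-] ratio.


Threshold parameter = [Cl-] / [OH-] (molar basis; both in mmol/L, so units cancel)
Ratio = 184 / 318 = 0.58

0.58


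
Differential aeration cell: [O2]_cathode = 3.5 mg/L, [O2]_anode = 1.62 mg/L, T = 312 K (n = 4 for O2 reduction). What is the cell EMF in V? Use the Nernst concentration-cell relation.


Apply the Nernst concentration-cell relation: E = (RT/nF)*ln(C_cathode/C_anode)
RT/nF = 8.314*312/(4*96485) = 0.00672117 V
ln(3.5/1.62) = 0.77034
E = 0.00672117 * 0.77034 = 0.00518 V

0.00518 V


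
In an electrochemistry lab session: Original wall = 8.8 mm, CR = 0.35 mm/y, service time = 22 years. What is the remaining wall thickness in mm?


Remaining wall = original − CR × time
t = 8.8 − 0.35*22 = 8.8 − 7.7 = 1.1 mm

1.1 mm


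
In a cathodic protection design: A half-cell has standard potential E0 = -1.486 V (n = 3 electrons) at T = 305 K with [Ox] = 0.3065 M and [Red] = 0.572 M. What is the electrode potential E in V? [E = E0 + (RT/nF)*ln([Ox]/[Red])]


Apply the Nernst equation: E = E0 + (RT/nF)*ln([Ox]/[Red])
Step 1: RT/nF = 8.314*305/(3*96485) = 0.0087605 V
Step 2: [Ox]/[Red] = 0.3065/0.572 = 0.535839
Step 3: ln(0.535839) = -0.623922
Step 4: correction = 0.0087605 * -0.623922 = -0.005 V
E = -1.486 + -0.005 = -1.491 V

-1.491 V


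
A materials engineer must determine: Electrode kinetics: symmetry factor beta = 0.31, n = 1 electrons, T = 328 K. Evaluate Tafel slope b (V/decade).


Apply the Tafel slope relation: b = 2.303*R*T/(beta*n*F)
Numerator: 2.303 * 8.314 * 328 = 6280.26
Denominator: 0.31 * 1 * 96485 = 29910.35
b = 6280.26 / 29910.35 = 0.21 V/decade

0.21 V/decade


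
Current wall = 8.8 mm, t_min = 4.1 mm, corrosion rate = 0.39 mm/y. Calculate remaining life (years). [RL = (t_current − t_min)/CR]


Apply the remaining-life relation: RL = (t_current − t_min) / CR
RL = (8.8 − 4.1) / 0.39 = 4.7 / 0.39 = 12.1 years

12.1 years


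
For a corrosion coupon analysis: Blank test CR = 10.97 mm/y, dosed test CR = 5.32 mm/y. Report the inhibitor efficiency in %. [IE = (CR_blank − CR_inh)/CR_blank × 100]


Apply the inhibitor-efficiency definition: IE = (CR_blank − CR_inh)/CR_blank × 100
IE = (10.97 − 5.32) / 10.97 × 100
IE = 5.65 / 10.97 × 100 = 51.5 %

51.5 %


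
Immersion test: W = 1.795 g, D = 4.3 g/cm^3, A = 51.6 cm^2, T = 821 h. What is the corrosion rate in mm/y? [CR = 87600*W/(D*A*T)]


Apply the mm/y weight-loss relation: CR = 87600 * W / (D * A * T)
Numerator: 87600 * 1.795 = 157242.0
Denominator: 4.3 * 51.6 * 821 = 182163.48
CR = 157242.0 / 182163.48 = 0.8632 mm/y

0.8632 mm/y


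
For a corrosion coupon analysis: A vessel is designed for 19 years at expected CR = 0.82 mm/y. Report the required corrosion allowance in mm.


Corrosion allowance = CR × design life
CA = 0.82 * 19 = 15.58 mm

15.58 mm


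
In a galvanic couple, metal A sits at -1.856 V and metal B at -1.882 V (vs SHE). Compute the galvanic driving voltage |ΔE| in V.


Driving voltage is the absolute potential difference.
|ΔE| = |-1.856 − (-1.882)| = 0.026 V

0.026 V


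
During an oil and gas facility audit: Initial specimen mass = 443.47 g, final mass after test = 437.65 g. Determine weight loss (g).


Weight loss = initial − final
WL = 443.47 − 437.65 = 5.82 g

5.82 g


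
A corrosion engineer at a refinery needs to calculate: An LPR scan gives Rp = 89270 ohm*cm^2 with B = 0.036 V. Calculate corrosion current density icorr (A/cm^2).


Apply the Stern-Geary relation: icorr = B / Rp
icorr = 0.036 / 89270 = 4.033×10^-7 A/cm^2

4.033×10^-7 A/cm^2


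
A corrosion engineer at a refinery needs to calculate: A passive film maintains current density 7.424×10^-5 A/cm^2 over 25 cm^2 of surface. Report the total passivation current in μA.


I = i_pass * A, then convert A → μA (×10^6)
I = 7.424×10^-5 * 25 * 10^6 = 1856.0 μA

1856.0 μA


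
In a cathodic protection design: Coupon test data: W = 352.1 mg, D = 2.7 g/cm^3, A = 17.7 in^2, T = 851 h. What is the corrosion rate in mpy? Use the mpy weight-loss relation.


Apply the mpy weight-loss relation: CR = 534 * W / (D * A * T)
Numerator: 534 * 352.1 = 188021.4
Denominator: 2.7 * 17.7 * 851 = 40669.29
CR = 188021.4 / 40669.29 = 4.62318 mpy

4.62318 mpy


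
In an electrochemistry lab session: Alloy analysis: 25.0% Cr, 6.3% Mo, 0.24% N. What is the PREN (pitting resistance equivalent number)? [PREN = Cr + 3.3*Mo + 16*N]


Apply the PREN formula: PREN = Cr + 3.3*Mo + 16*N
PREN = 25.0 + 3.3*6.3 + 16*0.24
PREN = 25.0 + 20.79 + 3.84 = 49.63

49.63


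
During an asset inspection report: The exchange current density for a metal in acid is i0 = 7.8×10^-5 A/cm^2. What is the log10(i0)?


i0 = 7.8×10^-5 A/cm^2
log10(i0) = -4.108

-4.108


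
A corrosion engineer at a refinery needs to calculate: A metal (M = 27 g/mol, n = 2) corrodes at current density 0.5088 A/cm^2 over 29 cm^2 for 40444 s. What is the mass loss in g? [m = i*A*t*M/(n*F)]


Apply Faraday's law: m = i*A*t*M / (n*F)
Total charge passed Q = i*A*t = 0.5088*29*40444 = 596759.3088 C
m = Q*M/(n*F) = 596759.3088*27/(2*96485) = 83.49744 g

83.49744 g


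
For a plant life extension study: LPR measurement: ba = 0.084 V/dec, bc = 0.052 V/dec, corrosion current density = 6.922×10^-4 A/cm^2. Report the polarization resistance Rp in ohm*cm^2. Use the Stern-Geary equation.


Apply the Stern-Geary equation: Rp = ba*bc / (2.303*icorr*(ba+bc))
ba*bc = 0.084*0.052 = 0.004368
ba+bc = 0.136; 2.303*icorr*(ba+bc) = 2.303*6.922×10^-4*0.136 = 2.1680258×10^-4
Rp = 0.004368 / 2.1680258×10^-4 = 20.1 ohm*cm^2

20.1 ohm*cm^2


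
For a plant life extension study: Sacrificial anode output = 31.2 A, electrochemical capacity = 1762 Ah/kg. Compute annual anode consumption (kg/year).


Annual consumption = current * hours per year / capacity
Rate = 31.2 * 8760 / 1762 = 155.1 kg/year

155.1 kg/year
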